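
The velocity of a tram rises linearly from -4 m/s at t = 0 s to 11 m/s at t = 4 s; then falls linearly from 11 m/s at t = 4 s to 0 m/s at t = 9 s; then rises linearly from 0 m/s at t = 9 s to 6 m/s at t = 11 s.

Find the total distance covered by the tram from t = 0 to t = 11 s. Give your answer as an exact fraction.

Total distance travelled is ∫|v| dt — sum the magnitudes of each area piece.
0–4 s: v = 0 at t = 16/15 s; triangle areas 32/15 + 242/15 = 274/15 m
4–9 s: |½(11 + 0)(5)| = 27.5 m
9–11 s: |½(0 + 6)(2)| = 6 m
Total distance = 1553/30 m

1553/30 m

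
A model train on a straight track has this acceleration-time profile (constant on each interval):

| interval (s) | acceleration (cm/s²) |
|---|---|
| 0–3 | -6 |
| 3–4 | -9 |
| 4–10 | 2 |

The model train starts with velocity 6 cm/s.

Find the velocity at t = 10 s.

Δv equals the area under the a-t graph; then v = v₀ + Δv.
0–3 s: -6 × 3 = -18 cm/s
3–4 s: -9 × 1 = -9 cm/s
4–10 s: 2 × 6 = 12 cm/s
Δv = -15 cm/s, so v(10) = 6 + (-15) = -9 cm/s.

-9 cm/s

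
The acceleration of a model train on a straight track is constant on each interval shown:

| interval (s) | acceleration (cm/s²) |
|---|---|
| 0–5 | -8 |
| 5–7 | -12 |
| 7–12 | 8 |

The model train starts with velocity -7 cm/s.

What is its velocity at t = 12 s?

-31 cm/s

Δv equals the area under the a-t graph; then v = v₀ + Δv.
0–5 s: -8 × 5 = -40 cm/s
5–7 s: -12 × 2 = -24 cm/s
7–12 s: 8 × 5 = 40 cm/s
Δv = -24 cm/s, so v(12) = -7 + (-24) = -31 cm/s.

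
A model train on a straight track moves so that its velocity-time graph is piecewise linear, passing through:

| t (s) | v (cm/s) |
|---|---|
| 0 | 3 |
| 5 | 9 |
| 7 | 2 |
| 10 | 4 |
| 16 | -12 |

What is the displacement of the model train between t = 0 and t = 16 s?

26 cm

Displacement is the signed area under the v-t curve.
0–5 s: ½(3 + 9)(5) = 30 cm
5–7 s: ½(9 + 2)(2) = 11 cm
7–10 s: ½(2 + 4)(3) = 9 cm
10–16 s: ½(4 + -12)(6) = -24 cm
Net displacement = 26 cm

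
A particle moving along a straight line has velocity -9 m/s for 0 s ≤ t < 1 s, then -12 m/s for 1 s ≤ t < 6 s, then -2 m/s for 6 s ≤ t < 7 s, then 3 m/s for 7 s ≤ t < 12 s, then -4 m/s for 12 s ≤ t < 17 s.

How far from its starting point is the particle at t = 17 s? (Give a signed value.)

Displacement is the signed area under the v-t curve.
0–1 s: -9 × 1 = -9 m
1–6 s: -12 × 5 = -60 m
6–7 s: -2 × 1 = -2 m
7–12 s: 3 × 5 = 15 m
12–17 s: -4 × 5 = -20 m
Net displacement = -76 m

-76 m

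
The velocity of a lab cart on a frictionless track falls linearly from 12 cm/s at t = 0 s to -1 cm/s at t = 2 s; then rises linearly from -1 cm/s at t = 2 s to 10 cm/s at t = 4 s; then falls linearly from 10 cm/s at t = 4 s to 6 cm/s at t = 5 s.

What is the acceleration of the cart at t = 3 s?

Acceleration is the slope of the v-t graph on 2–4 s: (10 − -1)/(4 − 2) = 5.5 cm/s².

5.5 cm/s²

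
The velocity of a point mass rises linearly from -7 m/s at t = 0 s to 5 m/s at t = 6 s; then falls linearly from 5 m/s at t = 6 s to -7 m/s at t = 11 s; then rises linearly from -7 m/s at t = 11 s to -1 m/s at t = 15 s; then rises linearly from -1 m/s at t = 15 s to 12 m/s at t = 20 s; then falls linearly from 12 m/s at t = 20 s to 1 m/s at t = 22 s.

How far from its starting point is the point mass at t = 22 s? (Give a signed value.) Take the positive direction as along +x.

13.5 m

Net displacement equals the area under the velocity-time graph (areas below the axis count negative).
0–6 s: ½(-7 + 5)(6) = -6 m
6–11 s: ½(5 + -7)(5) = -5 m
11–15 s: ½(-7 + -1)(4) = -16 m
15–20 s: ½(-1 + 12)(5) = 27.5 m
20–22 s: ½(12 + 1)(2) = 13 m
Net displacement = 13.5 m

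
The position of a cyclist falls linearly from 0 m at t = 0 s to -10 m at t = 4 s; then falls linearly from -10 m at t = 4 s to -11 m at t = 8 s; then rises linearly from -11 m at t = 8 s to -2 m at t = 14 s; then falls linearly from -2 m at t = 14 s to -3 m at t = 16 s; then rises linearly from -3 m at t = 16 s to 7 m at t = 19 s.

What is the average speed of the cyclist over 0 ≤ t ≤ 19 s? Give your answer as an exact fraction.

31/19 m/s

Average speed = (total path length)/(elapsed time); on a piecewise-linear x-t graph the path length is Σ|Δx|.
0–4 s: |Δx| = |-10 − 0| = 10 m
4–8 s: |Δx| = |-11 − -10| = 1 m
8–14 s: |Δx| = |-2 − -11| = 9 m
14–16 s: |Δx| = |-3 − -2| = 1 m
16–19 s: |Δx| = |7 − -3| = 10 m
Total path = 31 m; average speed = 31/19 = 31/19 m/s.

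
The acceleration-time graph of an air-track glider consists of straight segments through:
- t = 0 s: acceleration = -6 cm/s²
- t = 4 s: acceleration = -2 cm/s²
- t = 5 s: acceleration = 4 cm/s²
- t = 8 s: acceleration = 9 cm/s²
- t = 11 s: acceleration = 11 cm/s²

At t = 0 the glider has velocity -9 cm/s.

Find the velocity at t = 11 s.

Δv equals the area under the a-t graph; then v = v₀ + Δv.
0–4 s: ½(-6 + -2)(4) = -16 cm/s
4–5 s: ½(-2 + 4)(1) = 1 cm/s
5–8 s: ½(4 + 9)(3) = 19.5 cm/s
8–11 s: ½(9 + 11)(3) = 30 cm/s
Δv = 34.5 cm/s, so v(11) = -9 + (34.5) = 25.5 cm/s.

25.5 cm/s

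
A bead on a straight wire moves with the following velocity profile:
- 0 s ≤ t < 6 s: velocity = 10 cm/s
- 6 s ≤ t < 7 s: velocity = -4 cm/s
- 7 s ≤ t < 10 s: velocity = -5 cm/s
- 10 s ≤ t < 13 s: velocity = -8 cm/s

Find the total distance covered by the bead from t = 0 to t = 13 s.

103 cm

Distance (not displacement) is the total path length: add the absolute areas under v-t.
0–6 s: |10| × 6 = 60 cm
6–7 s: |-4| × 1 = 4 cm
7–10 s: |-5| × 3 = 15 cm
10–13 s: |-8| × 3 = 24 cm
Total distance = 103 cm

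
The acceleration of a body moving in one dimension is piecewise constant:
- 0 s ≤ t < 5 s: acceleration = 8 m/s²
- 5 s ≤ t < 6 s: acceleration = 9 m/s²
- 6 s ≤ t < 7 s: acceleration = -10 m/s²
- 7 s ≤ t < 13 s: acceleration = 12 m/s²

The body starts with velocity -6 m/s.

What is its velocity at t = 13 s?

Δv equals the area under the a-t graph; then v = v₀ + Δv.
0–5 s: 8 × 5 = 40 m/s
5–6 s: 9 × 1 = 9 m/s
6–7 s: -10 × 1 = -10 m/s
7–13 s: 12 × 6 = 72 m/s
Δv = 111 m/s, so v(13) = -6 + (111) = 105 m/s.

105 m/s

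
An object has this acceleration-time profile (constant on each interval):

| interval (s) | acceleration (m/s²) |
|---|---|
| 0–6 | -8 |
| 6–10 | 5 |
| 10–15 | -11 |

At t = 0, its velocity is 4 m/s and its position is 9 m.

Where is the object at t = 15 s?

-504.5 m

On each constant-a segment, Δv = aΔt and Δx = v₀Δt + ½aΔt²; chain segment to segment.
0–6 s: v starts 4 m/s; Δx = 4·6 + ½·-8·6² = -120 m; v ends -44 m/s.
6–10 s: v starts -44 m/s; Δx = -44·4 + ½·5·4² = -136 m; v ends -24 m/s.
10–15 s: v starts -24 m/s; Δx = -24·5 + ½·-11·5² = -257.5 m; v ends -79 m/s.
x(15) = 9 + Σ Δx = -504.5 m.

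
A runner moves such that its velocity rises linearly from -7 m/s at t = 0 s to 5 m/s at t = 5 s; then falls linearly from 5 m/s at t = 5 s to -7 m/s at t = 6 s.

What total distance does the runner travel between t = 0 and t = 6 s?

18.5 m

Total distance travelled is ∫|v| dt — sum the magnitudes of each area piece.
0–5 s: v = 0 at t = 35/12 s; triangle areas 245/24 + 125/24 = 185/12 m
5–6 s: v = 0 at t = 65/12 s; triangle areas 25/24 + 49/24 = 37/12 m
Total distance = 18.5 m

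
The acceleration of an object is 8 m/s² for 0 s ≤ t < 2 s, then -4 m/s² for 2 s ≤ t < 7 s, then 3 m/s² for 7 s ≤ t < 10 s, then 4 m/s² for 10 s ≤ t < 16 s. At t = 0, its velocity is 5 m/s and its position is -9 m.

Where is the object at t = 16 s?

220.5 m

On each constant-a segment, Δv = aΔt and Δx = v₀Δt + ½aΔt²; chain segment to segment.
0–2 s: v starts 5 m/s; Δx = 5·2 + ½·8·2² = 26 m; v ends 21 m/s.
2–7 s: v starts 21 m/s; Δx = 21·5 + ½·-4·5² = 55 m; v ends 1 m/s.
7–10 s: v starts 1 m/s; Δx = 1·3 + ½·3·3² = 16.5 m; v ends 10 m/s.
10–16 s: v starts 10 m/s; Δx = 10·6 + ½·4·6² = 132 m; v ends 34 m/s.
x(16) = -9 + Σ Δx = 220.5 m.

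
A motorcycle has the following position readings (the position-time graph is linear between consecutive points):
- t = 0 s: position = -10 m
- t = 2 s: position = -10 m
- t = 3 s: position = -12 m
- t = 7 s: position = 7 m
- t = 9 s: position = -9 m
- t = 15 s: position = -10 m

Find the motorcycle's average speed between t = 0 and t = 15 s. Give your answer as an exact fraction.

Average speed = (total path length)/(elapsed time); on a piecewise-linear x-t graph the path length is Σ|Δx|.
0–2 s: |Δx| = |-10 − -10| = 0 m
2–3 s: |Δx| = |-12 − -10| = 2 m
3–7 s: |Δx| = |7 − -12| = 19 m
7–9 s: |Δx| = |-9 − 7| = 16 m
9–15 s: |Δx| = |-10 − -9| = 1 m
Total path = 38 m; average speed = 38/15 = 38/15 m/s.

38/15 m/s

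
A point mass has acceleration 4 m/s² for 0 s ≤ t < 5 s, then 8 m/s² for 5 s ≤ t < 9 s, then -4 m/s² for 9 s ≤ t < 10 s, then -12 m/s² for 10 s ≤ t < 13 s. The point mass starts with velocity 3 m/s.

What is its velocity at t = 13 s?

15 m/s

Δv equals the area under the a-t graph; then v = v₀ + Δv.
0–5 s: 4 × 5 = 20 m/s
5–9 s: 8 × 4 = 32 m/s
9–10 s: -4 × 1 = -4 m/s
10–13 s: -12 × 3 = -36 m/s
Δv = 12 m/s, so v(13) = 3 + (12) = 15 m/s.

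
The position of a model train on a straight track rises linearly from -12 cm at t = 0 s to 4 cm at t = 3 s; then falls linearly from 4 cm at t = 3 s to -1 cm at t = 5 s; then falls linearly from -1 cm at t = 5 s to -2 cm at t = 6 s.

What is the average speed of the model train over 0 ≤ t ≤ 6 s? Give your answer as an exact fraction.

11/3 cm/s

Average speed = (total path length)/(elapsed time); on a piecewise-linear x-t graph the path length is Σ|Δx|.
0–3 s: |Δx| = |4 − -12| = 16 cm
3–5 s: |Δx| = |-1 − 4| = 5 cm
5–6 s: |Δx| = |-2 − -1| = 1 cm
Total path = 22 cm; average speed = 22/6 = 11/3 cm/s.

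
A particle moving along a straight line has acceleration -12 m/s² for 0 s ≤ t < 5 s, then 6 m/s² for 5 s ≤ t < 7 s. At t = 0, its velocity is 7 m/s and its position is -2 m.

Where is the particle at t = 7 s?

On each constant-a segment, Δv = aΔt and Δx = v₀Δt + ½aΔt²; chain segment to segment.
0–5 s: v starts 7 m/s; Δx = 7·5 + ½·-12·5² = -115 m; v ends -53 m/s.
5–7 s: v starts -53 m/s; Δx = -53·2 + ½·6·2² = -94 m; v ends -41 m/s.
x(7) = -2 + Σ Δx = -211 m.

-211 m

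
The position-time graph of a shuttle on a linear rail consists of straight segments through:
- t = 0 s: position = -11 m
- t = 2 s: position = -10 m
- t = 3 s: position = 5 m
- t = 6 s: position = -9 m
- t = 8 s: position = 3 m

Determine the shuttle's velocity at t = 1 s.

Velocity is the slope of the x-t graph on 0–2 s: (-10 − -11)/(2 − 0) = 0.5 m/s.

0.5 m/s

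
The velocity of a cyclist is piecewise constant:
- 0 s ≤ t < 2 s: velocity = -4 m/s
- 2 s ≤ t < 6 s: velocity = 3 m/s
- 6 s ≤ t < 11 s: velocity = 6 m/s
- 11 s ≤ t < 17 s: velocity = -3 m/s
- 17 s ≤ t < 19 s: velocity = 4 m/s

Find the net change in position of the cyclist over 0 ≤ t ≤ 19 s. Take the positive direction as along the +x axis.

Displacement is the signed area under the v-t curve.
0–2 s: -4 × 2 = -8 m
2–6 s: 3 × 4 = 12 m
6–11 s: 6 × 5 = 30 m
11–17 s: -3 × 6 = -18 m
17–19 s: 4 × 2 = 8 m
Net displacement = 24 m

24 m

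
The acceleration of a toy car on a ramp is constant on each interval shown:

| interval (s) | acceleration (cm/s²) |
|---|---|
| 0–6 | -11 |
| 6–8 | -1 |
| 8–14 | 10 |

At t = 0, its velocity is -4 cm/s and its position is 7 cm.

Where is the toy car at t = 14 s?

On each constant-a segment, Δv = aΔt and Δx = v₀Δt + ½aΔt²; chain segment to segment.
0–6 s: v starts -4 cm/s; Δx = -4·6 + ½·-11·6² = -222 cm; v ends -70 cm/s.
6–8 s: v starts -70 cm/s; Δx = -70·2 + ½·-1·2² = -142 cm; v ends -72 cm/s.
8–14 s: v starts -72 cm/s; Δx = -72·6 + ½·10·6² = -252 cm; v ends -12 cm/s.
x(14) = 7 + Σ Δx = -609 cm.

-609 cm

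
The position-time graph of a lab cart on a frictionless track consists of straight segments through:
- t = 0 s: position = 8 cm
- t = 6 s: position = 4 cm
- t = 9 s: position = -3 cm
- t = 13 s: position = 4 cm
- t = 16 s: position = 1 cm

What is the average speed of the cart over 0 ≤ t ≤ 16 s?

1.3125 cm/s

Average speed = (total path length)/(elapsed time); on a piecewise-linear x-t graph the path length is Σ|Δx|.
0–6 s: |Δx| = |4 − 8| = 4 cm
6–9 s: |Δx| = |-3 − 4| = 7 cm
9–13 s: |Δx| = |4 − -3| = 7 cm
13–16 s: |Δx| = |1 − 4| = 3 cm
Total path = 21 cm; average speed = 21/16 = 1.3125 cm/s.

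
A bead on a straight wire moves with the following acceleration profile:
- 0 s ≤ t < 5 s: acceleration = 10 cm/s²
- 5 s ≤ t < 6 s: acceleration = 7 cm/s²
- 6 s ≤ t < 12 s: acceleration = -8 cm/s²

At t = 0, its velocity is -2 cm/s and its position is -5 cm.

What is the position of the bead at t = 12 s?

347.5 cm

On each constant-a segment, Δv = aΔt and Δx = v₀Δt + ½aΔt²; chain segment to segment.
0–5 s: v starts -2 cm/s; Δx = -2·5 + ½·10·5² = 115 cm; v ends 48 cm/s.
5–6 s: v starts 48 cm/s; Δx = 48·1 + ½·7·1² = 51.5 cm; v ends 55 cm/s.
6–12 s: v starts 55 cm/s; Δx = 55·6 + ½·-8·6² = 186 cm; v ends 7 cm/s.
x(12) = -5 + Σ Δx = 347.5 cm.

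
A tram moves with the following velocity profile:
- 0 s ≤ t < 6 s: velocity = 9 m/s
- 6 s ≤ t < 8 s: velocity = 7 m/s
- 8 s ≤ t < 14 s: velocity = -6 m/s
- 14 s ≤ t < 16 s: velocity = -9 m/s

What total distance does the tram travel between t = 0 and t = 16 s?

122 m

Distance (not displacement) is the total path length: add the absolute areas under v-t.
0–6 s: |9| × 6 = 54 m
6–8 s: |7| × 2 = 14 m
8–14 s: |-6| × 6 = 36 m
14–16 s: |-9| × 2 = 18 m
Total distance = 122 m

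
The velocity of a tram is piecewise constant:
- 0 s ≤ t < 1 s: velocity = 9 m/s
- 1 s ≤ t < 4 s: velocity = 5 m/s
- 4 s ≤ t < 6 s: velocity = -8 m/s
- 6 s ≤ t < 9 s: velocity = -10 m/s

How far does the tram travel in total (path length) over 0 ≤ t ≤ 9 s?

70 m

Total distance travelled is ∫|v| dt — sum the magnitudes of each area piece.
0–1 s: |9| × 1 = 9 m
1–4 s: |5| × 3 = 15 m
4–6 s: |-8| × 2 = 16 m
6–9 s: |-10| × 3 = 30 m
Total distance = 70 m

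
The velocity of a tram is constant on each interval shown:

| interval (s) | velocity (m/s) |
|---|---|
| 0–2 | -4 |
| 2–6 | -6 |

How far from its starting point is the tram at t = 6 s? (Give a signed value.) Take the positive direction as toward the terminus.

-32 m

Displacement is the signed area under the v-t curve.
0–2 s: -4 × 2 = -8 m
2–6 s: -6 × 4 = -24 m
Net displacement = -32 m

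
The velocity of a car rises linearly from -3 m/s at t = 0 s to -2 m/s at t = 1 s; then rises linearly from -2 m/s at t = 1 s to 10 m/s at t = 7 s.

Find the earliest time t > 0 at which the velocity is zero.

t = 2 s

v changes sign on 1–7 s (from -2 to 10); the graph is linear there, so v = 0 at t = 1 + (2)·(7 − 1)/(10 − -2) = 2 s.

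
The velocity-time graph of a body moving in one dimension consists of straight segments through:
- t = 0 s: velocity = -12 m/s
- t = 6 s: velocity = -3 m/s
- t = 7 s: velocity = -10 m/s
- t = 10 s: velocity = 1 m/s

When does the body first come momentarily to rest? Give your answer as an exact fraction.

v changes sign on 7–10 s (from -10 to 1); the graph is linear there, so v = 0 at t = 7 + (10)·(10 − 7)/(1 − -10) = 107/11 s.

t = 107/11 s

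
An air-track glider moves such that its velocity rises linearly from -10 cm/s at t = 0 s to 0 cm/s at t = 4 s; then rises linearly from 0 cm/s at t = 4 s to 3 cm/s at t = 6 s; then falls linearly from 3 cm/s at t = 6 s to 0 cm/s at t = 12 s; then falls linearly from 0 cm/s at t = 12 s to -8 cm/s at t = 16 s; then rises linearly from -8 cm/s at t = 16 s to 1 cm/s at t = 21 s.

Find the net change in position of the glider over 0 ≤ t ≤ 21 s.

-41.5 cm

Displacement is the signed area under the v-t curve.
0–4 s: ½(-10 + 0)(4) = -20 cm
4–6 s: ½(0 + 3)(2) = 3 cm
6–12 s: ½(3 + 0)(6) = 9 cm
12–16 s: ½(0 + -8)(4) = -16 cm
16–21 s: ½(-8 + 1)(5) = -17.5 cm
Net displacement = -41.5 cm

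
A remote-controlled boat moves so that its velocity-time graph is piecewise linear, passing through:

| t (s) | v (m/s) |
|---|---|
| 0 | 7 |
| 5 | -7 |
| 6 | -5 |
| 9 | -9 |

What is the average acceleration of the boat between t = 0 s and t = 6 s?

-2 m/s²

Average acceleration = Δv/Δt = (-5 − 7)/(6 − 0) = -2 m/s².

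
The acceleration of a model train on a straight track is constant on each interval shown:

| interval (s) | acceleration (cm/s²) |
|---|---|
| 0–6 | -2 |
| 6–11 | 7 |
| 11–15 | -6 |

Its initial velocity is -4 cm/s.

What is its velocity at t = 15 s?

Δv equals the area under the a-t graph; then v = v₀ + Δv.
0–6 s: -2 × 6 = -12 cm/s
6–11 s: 7 × 5 = 35 cm/s
11–15 s: -6 × 4 = -24 cm/s
Δv = -1 cm/s, so v(15) = -4 + (-1) = -5 cm/s.

-5 cm/s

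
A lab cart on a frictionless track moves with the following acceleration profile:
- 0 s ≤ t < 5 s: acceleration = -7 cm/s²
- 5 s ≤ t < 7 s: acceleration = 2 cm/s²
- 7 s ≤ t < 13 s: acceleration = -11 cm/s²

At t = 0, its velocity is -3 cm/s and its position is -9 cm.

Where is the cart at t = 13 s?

-585.5 cm

On each constant-a segment, Δv = aΔt and Δx = v₀Δt + ½aΔt²; chain segment to segment.
0–5 s: v starts -3 cm/s; Δx = -3·5 + ½·-7·5² = -102.5 cm; v ends -38 cm/s.
5–7 s: v starts -38 cm/s; Δx = -38·2 + ½·2·2² = -72 cm; v ends -34 cm/s.
7–13 s: v starts -34 cm/s; Δx = -34·6 + ½·-11·6² = -402 cm; v ends -100 cm/s.
x(13) = -9 + Σ Δx = -585.5 cm.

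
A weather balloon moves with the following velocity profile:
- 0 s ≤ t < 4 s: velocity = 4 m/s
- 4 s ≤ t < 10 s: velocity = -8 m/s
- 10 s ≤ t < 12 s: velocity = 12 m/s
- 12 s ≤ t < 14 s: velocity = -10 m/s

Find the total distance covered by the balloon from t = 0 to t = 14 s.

108 m

Distance (not displacement) is the total path length: add the absolute areas under v-t.
0–4 s: |4| × 4 = 16 m
4–10 s: |-8| × 6 = 48 m
10–12 s: |12| × 2 = 24 m
12–14 s: |-10| × 2 = 20 m
Total distance = 108 m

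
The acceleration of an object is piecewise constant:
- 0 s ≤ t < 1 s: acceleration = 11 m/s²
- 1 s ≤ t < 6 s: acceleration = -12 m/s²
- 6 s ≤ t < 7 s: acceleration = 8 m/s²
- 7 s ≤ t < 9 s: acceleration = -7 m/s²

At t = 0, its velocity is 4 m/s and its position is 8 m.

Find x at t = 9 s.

-186.5 m

On each constant-a segment, Δv = aΔt and Δx = v₀Δt + ½aΔt²; chain segment to segment.
0–1 s: v starts 4 m/s; Δx = 4·1 + ½·11·1² = 9.5 m; v ends 15 m/s.
1–6 s: v starts 15 m/s; Δx = 15·5 + ½·-12·5² = -75 m; v ends -45 m/s.
6–7 s: v starts -45 m/s; Δx = -45·1 + ½·8·1² = -41 m; v ends -37 m/s.
7–9 s: v starts -37 m/s; Δx = -37·2 + ½·-7·2² = -88 m; v ends -51 m/s.
x(9) = 8 + Σ Δx = -186.5 m.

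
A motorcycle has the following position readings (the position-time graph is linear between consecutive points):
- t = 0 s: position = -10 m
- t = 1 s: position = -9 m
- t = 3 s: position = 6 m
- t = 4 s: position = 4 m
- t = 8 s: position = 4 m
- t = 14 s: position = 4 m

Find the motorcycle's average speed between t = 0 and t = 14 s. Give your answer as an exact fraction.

Average speed = (total path length)/(elapsed time); on a piecewise-linear x-t graph the path length is Σ|Δx|.
0–1 s: |Δx| = |-9 − -10| = 1 m
1–3 s: |Δx| = |6 − -9| = 15 m
3–4 s: |Δx| = |4 − 6| = 2 m
4–8 s: |Δx| = |4 − 4| = 0 m
8–14 s: |Δx| = |4 − 4| = 0 m
Total path = 18 m; average speed = 18/14 = 9/7 m/s.

9/7 m/s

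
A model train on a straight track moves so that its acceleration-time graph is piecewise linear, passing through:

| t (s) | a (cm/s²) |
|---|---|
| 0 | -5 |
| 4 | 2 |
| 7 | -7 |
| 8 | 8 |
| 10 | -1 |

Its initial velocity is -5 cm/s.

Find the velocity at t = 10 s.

Δv equals the area under the a-t graph; then v = v₀ + Δv.
0–4 s: ½(-5 + 2)(4) = -6 cm/s
4–7 s: ½(2 + -7)(3) = -7.5 cm/s
7–8 s: ½(-7 + 8)(1) = 0.5 cm/s
8–10 s: ½(8 + -1)(2) = 7 cm/s
Δv = -6 cm/s, so v(10) = -5 + (-6) = -11 cm/s.

-11 cm/s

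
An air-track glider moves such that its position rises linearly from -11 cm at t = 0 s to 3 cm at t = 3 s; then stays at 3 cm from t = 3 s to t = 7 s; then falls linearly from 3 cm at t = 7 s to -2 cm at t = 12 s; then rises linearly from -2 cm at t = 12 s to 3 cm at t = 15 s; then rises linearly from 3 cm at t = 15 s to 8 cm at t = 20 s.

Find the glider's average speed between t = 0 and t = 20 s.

1.45 cm/s

Average speed = (total path length)/(elapsed time); on a piecewise-linear x-t graph the path length is Σ|Δx|.
0–3 s: |Δx| = |3 − -11| = 14 cm
3–7 s: |Δx| = |3 − 3| = 0 cm
7–12 s: |Δx| = |-2 − 3| = 5 cm
12–15 s: |Δx| = |3 − -2| = 5 cm
15–20 s: |Δx| = |8 − 3| = 5 cm
Total path = 29 cm; average speed = 29/20 = 1.45 cm/s.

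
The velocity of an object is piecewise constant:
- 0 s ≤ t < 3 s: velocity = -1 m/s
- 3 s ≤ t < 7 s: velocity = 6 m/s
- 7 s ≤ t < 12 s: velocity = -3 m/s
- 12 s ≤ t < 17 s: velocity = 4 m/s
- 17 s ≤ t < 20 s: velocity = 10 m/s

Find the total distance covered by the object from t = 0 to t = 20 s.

92 m

Total distance travelled is ∫|v| dt — sum the magnitudes of each area piece.
0–3 s: |-1| × 3 = 3 m
3–7 s: |6| × 4 = 24 m
7–12 s: |-3| × 5 = 15 m
12–17 s: |4| × 5 = 20 m
17–20 s: |10| × 3 = 30 m
Total distance = 92 m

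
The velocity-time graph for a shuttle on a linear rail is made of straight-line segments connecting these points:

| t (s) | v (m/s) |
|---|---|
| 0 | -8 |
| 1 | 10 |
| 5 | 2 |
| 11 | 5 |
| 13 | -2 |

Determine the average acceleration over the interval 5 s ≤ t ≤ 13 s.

Average acceleration = Δv/Δt = (-2 − 2)/(13 − 5) = -0.5 m/s².

-0.5 m/s²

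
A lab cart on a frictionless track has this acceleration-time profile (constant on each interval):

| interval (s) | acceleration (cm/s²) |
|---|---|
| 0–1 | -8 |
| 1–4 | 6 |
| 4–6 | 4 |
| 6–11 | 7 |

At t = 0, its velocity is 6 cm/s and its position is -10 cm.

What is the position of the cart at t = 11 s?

On each constant-a segment, Δv = aΔt and Δx = v₀Δt + ½aΔt²; chain segment to segment.
0–1 s: v starts 6 cm/s; Δx = 6·1 + ½·-8·1² = 2 cm; v ends -2 cm/s.
1–4 s: v starts -2 cm/s; Δx = -2·3 + ½·6·3² = 21 cm; v ends 16 cm/s.
4–6 s: v starts 16 cm/s; Δx = 16·2 + ½·4·2² = 40 cm; v ends 24 cm/s.
6–11 s: v starts 24 cm/s; Δx = 24·5 + ½·7·5² = 207.5 cm; v ends 59 cm/s.
x(11) = -10 + Σ Δx = 260.5 cm.

260.5 cm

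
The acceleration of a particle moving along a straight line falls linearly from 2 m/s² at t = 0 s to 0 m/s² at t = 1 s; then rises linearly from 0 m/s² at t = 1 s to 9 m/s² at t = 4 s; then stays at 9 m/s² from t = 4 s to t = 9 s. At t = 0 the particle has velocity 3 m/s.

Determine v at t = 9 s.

Δv equals the area under the a-t graph; then v = v₀ + Δv.
0–1 s: ½(2 + 0)(1) = 1 m/s
1–4 s: ½(0 + 9)(3) = 13.5 m/s
4–9 s: 9 × 5 = 45 m/s
Δv = 59.5 m/s, so v(9) = 3 + (59.5) = 62.5 m/s.

62.5 m/s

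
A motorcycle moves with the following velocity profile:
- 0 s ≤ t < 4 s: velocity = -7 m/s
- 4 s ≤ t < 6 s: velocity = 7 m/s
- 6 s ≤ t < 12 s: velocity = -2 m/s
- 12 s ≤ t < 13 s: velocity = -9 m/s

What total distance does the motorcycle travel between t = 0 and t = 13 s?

63 m

Distance (not displacement) is the total path length: add the absolute areas under v-t.
0–4 s: |-7| × 4 = 28 m
4–6 s: |7| × 2 = 14 m
6–12 s: |-2| × 6 = 12 m
12–13 s: |-9| × 1 = 9 m
Total distance = 63 m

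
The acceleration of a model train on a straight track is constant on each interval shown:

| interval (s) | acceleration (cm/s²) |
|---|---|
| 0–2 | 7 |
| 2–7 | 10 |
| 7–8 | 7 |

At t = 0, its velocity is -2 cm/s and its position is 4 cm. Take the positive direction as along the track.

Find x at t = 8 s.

On each constant-a segment, Δv = aΔt and Δx = v₀Δt + ½aΔt²; chain segment to segment.
0–2 s: v starts -2 cm/s; Δx = -2·2 + ½·7·2² = 10 cm; v ends 12 cm/s.
2–7 s: v starts 12 cm/s; Δx = 12·5 + ½·10·5² = 185 cm; v ends 62 cm/s.
7–8 s: v starts 62 cm/s; Δx = 62·1 + ½·7·1² = 65.5 cm; v ends 69 cm/s.
x(8) = 4 + Σ Δx = 264.5 cm.

264.5 cm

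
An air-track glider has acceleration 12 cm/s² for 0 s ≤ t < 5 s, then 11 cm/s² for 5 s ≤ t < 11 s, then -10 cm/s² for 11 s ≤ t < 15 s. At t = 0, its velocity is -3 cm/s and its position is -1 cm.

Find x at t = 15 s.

On each constant-a segment, Δv = aΔt and Δx = v₀Δt + ½aΔt²; chain segment to segment.
0–5 s: v starts -3 cm/s; Δx = -3·5 + ½·12·5² = 135 cm; v ends 57 cm/s.
5–11 s: v starts 57 cm/s; Δx = 57·6 + ½·11·6² = 540 cm; v ends 123 cm/s.
11–15 s: v starts 123 cm/s; Δx = 123·4 + ½·-10·4² = 412 cm; v ends 83 cm/s.
x(15) = -1 + Σ Δx = 1086 cm.

1086 cm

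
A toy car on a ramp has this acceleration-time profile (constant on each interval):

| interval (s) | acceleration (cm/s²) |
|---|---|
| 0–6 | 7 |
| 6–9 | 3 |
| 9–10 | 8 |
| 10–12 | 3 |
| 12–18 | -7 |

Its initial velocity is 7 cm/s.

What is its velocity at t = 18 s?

30 cm/s

Δv equals the area under the a-t graph; then v = v₀ + Δv.
0–6 s: 7 × 6 = 42 cm/s
6–9 s: 3 × 3 = 9 cm/s
9–10 s: 8 × 1 = 8 cm/s
10–12 s: 3 × 2 = 6 cm/s
12–18 s: -7 × 6 = -42 cm/s
Δv = 23 cm/s, so v(18) = 7 + (23) = 30 cm/s.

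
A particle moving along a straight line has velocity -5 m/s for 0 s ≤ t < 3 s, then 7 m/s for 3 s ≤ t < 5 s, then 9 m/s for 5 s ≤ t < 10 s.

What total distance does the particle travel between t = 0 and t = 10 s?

Distance (not displacement) is the total path length: add the absolute areas under v-t.
0–3 s: |-5| × 3 = 15 m
3–5 s: |7| × 2 = 14 m
5–10 s: |9| × 5 = 45 m
Total distance = 74 m

74 m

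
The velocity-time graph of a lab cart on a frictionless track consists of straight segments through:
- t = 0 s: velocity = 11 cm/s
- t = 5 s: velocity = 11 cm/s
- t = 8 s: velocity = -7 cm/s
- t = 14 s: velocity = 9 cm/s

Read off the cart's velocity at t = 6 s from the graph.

5 cm/s

On 5–8 s the graph is linear from 11 to -7 cm/s: v(6) = 11 + (-7 − 11)·(6 − 5)/(8 − 5) = 5 cm/s.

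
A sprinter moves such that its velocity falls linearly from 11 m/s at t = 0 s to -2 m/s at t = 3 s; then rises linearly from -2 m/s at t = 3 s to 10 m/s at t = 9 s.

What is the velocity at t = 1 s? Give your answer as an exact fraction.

20/3 m/s

On 0–3 s the graph is linear from 11 to -2 m/s: v(1) = 11 + (-2 − 11)·(1 − 0)/(3 − 0) = 20/3 m/s.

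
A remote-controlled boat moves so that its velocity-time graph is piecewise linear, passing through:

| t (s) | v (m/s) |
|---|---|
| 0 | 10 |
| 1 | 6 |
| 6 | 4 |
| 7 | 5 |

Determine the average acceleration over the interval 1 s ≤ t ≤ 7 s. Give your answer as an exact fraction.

-1/6 m/s²

Average acceleration = Δv/Δt = (5 − 6)/(7 − 1) = -1/6 m/s².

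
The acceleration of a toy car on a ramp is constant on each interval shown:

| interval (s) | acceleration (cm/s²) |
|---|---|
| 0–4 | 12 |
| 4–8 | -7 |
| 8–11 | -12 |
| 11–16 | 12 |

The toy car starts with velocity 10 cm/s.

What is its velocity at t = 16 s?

Δv equals the area under the a-t graph; then v = v₀ + Δv.
0–4 s: 12 × 4 = 48 cm/s
4–8 s: -7 × 4 = -28 cm/s
8–11 s: -12 × 3 = -36 cm/s
11–16 s: 12 × 5 = 60 cm/s
Δv = 44 cm/s, so v(16) = 10 + (44) = 54 cm/s.

54 cm/s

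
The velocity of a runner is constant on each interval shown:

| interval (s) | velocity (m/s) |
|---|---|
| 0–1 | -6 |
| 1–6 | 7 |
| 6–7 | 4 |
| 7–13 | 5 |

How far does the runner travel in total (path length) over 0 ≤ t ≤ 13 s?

Total distance travelled is ∫|v| dt — sum the magnitudes of each area piece.
0–1 s: |-6| × 1 = 6 m
1–6 s: |7| × 5 = 35 m
6–7 s: |4| × 1 = 4 m
7–13 s: |5| × 6 = 30 m
Total distance = 75 m

75 m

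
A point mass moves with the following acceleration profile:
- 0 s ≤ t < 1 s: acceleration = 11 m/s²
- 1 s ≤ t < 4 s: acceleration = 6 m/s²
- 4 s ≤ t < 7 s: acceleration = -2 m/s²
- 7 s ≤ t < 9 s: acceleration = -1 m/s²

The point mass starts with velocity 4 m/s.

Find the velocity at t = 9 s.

25 m/s

Δv equals the area under the a-t graph; then v = v₀ + Δv.
0–1 s: 11 × 1 = 11 m/s
1–4 s: 6 × 3 = 18 m/s
4–7 s: -2 × 3 = -6 m/s
7–9 s: -1 × 2 = -2 m/s
Δv = 21 m/s, so v(9) = 4 + (21) = 25 m/s.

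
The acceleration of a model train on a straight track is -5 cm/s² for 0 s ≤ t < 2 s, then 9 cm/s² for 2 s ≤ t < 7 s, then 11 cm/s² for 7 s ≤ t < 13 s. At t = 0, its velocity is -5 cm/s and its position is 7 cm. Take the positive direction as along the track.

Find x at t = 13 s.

On each constant-a segment, Δv = aΔt and Δx = v₀Δt + ½aΔt²; chain segment to segment.
0–2 s: v starts -5 cm/s; Δx = -5·2 + ½·-5·2² = -20 cm; v ends -15 cm/s.
2–7 s: v starts -15 cm/s; Δx = -15·5 + ½·9·5² = 37.5 cm; v ends 30 cm/s.
7–13 s: v starts 30 cm/s; Δx = 30·6 + ½·11·6² = 378 cm; v ends 96 cm/s.
x(13) = 7 + Σ Δx = 402.5 cm.

402.5 cm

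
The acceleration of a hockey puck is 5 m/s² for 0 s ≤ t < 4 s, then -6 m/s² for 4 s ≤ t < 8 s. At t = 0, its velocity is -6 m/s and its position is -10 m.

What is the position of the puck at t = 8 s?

On each constant-a segment, Δv = aΔt and Δx = v₀Δt + ½aΔt²; chain segment to segment.
0–4 s: v starts -6 m/s; Δx = -6·4 + ½·5·4² = 16 m; v ends 14 m/s.
4–8 s: v starts 14 m/s; Δx = 14·4 + ½·-6·4² = 8 m; v ends -10 m/s.
x(8) = -10 + Σ Δx = 14 m.

14 m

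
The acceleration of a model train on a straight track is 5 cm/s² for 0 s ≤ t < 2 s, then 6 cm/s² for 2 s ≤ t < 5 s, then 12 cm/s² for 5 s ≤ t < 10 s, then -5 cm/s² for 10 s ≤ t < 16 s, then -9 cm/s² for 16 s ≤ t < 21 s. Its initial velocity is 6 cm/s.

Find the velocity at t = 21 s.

19 cm/s

Δv equals the area under the a-t graph; then v = v₀ + Δv.
0–2 s: 5 × 2 = 10 cm/s
2–5 s: 6 × 3 = 18 cm/s
5–10 s: 12 × 5 = 60 cm/s
10–16 s: -5 × 6 = -30 cm/s
16–21 s: -9 × 5 = -45 cm/s
Δv = 13 cm/s, so v(21) = 6 + (13) = 19 cm/s.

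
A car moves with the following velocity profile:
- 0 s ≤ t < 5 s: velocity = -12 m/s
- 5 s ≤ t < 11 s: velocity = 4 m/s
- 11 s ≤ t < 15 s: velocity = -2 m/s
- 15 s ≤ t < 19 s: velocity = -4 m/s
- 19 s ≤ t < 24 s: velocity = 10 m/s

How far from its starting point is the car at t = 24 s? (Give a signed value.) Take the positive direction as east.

-10 m

Net displacement equals the area under the velocity-time graph (areas below the axis count negative).
0–5 s: -12 × 5 = -60 m
5–11 s: 4 × 6 = 24 m
11–15 s: -2 × 4 = -8 m
15–19 s: -4 × 4 = -16 m
19–24 s: 10 × 5 = 50 m
Net displacement = -10 m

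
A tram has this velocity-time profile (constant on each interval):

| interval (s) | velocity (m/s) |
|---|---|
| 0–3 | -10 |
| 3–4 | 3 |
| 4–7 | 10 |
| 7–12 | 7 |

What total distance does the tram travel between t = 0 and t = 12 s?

98 m

Distance (not displacement) is the total path length: add the absolute areas under v-t.
0–3 s: |-10| × 3 = 30 m
3–4 s: |3| × 1 = 3 m
4–7 s: |10| × 3 = 30 m
7–12 s: |7| × 5 = 35 m
Total distance = 98 m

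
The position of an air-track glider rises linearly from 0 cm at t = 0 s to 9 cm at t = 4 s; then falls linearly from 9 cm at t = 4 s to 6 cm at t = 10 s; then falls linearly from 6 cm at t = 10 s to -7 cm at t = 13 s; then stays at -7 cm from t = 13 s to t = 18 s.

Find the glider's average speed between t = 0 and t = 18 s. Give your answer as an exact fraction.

25/18 cm/s

Average speed = (total path length)/(elapsed time); on a piecewise-linear x-t graph the path length is Σ|Δx|.
0–4 s: |Δx| = |9 − 0| = 9 cm
4–10 s: |Δx| = |6 − 9| = 3 cm
10–13 s: |Δx| = |-7 − 6| = 13 cm
13–18 s: |Δx| = |-7 − -7| = 0 cm
Total path = 25 cm; average speed = 25/18 = 25/18 cm/s.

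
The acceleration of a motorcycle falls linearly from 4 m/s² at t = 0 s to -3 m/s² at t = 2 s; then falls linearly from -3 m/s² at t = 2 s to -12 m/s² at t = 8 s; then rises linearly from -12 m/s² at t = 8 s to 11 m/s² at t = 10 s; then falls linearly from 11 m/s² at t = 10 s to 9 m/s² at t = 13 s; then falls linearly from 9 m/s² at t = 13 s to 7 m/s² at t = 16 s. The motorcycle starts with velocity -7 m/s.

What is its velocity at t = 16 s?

2 m/s

Δv equals the area under the a-t graph; then v = v₀ + Δv.
0–2 s: ½(4 + -3)(2) = 1 m/s
2–8 s: ½(-3 + -12)(6) = -45 m/s
8–10 s: ½(-12 + 11)(2) = -1 m/s
10–13 s: ½(11 + 9)(3) = 30 m/s
13–16 s: ½(9 + 7)(3) = 24 m/s
Δv = 9 m/s, so v(16) = -7 + (9) = 2 m/s.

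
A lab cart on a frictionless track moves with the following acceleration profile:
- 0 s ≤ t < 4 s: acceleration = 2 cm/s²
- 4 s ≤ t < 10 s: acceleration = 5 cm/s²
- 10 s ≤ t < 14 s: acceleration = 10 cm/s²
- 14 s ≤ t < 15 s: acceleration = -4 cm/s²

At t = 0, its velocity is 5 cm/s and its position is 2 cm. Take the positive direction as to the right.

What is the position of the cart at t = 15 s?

On each constant-a segment, Δv = aΔt and Δx = v₀Δt + ½aΔt²; chain segment to segment.
0–4 s: v starts 5 cm/s; Δx = 5·4 + ½·2·4² = 36 cm; v ends 13 cm/s.
4–10 s: v starts 13 cm/s; Δx = 13·6 + ½·5·6² = 168 cm; v ends 43 cm/s.
10–14 s: v starts 43 cm/s; Δx = 43·4 + ½·10·4² = 252 cm; v ends 83 cm/s.
14–15 s: v starts 83 cm/s; Δx = 83·1 + ½·-4·1² = 81 cm; v ends 79 cm/s.
x(15) = 2 + Σ Δx = 539 cm.

539 cm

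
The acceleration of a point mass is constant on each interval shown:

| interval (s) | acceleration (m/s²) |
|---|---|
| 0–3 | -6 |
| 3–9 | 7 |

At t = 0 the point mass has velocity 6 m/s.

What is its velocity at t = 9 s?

30 m/s

Δv equals the area under the a-t graph; then v = v₀ + Δv.
0–3 s: -6 × 3 = -18 m/s
3–9 s: 7 × 6 = 42 m/s
Δv = 24 m/s, so v(9) = 6 + (24) = 30 m/s.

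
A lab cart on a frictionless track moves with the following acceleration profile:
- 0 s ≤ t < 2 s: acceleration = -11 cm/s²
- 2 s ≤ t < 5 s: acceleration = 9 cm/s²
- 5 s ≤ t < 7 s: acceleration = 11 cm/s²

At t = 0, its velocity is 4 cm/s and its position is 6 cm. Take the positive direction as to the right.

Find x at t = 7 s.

18.5 cm

On each constant-a segment, Δv = aΔt and Δx = v₀Δt + ½aΔt²; chain segment to segment.
0–2 s: v starts 4 cm/s; Δx = 4·2 + ½·-11·2² = -14 cm; v ends -18 cm/s.
2–5 s: v starts -18 cm/s; Δx = -18·3 + ½·9·3² = -13.5 cm; v ends 9 cm/s.
5–7 s: v starts 9 cm/s; Δx = 9·2 + ½·11·2² = 40 cm; v ends 31 cm/s.
x(7) = 6 + Σ Δx = 18.5 cm.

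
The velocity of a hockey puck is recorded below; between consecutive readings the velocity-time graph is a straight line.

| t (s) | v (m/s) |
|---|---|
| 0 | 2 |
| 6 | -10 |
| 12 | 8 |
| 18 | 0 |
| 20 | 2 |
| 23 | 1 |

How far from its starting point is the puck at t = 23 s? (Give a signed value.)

Displacement is the signed area under the v-t curve.
0–6 s: ½(2 + -10)(6) = -24 m
6–12 s: ½(-10 + 8)(6) = -6 m
12–18 s: ½(8 + 0)(6) = 24 m
18–20 s: ½(0 + 2)(2) = 2 m
20–23 s: ½(2 + 1)(3) = 4.5 m
Net displacement = 0.5 m

0.5 m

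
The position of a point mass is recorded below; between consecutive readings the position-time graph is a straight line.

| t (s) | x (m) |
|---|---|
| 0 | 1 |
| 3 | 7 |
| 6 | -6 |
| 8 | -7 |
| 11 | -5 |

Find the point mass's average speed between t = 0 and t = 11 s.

2 m/s

Average speed = (total path length)/(elapsed time); on a piecewise-linear x-t graph the path length is Σ|Δx|.
0–3 s: |Δx| = |7 − 1| = 6 m
3–6 s: |Δx| = |-6 − 7| = 13 m
6–8 s: |Δx| = |-7 − -6| = 1 m
8–11 s: |Δx| = |-5 − -7| = 2 m
Total path = 22 m; average speed = 22/11 = 2 m/s.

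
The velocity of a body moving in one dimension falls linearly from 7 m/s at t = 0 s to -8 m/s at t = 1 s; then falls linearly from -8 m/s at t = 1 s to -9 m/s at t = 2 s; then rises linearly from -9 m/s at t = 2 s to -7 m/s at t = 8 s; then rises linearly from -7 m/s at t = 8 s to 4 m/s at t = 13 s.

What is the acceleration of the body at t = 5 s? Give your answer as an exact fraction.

Acceleration is the slope of the v-t graph on 2–8 s: (-7 − -9)/(8 − 2) = 1/3 m/s².

1/3 m/s²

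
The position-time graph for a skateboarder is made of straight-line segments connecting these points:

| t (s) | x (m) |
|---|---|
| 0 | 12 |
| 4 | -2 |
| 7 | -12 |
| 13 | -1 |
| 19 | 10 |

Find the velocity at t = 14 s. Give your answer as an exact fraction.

11/6 m/s

Velocity is the slope of the x-t graph on 13–19 s: (10 − -1)/(19 − 13) = 11/6 m/s.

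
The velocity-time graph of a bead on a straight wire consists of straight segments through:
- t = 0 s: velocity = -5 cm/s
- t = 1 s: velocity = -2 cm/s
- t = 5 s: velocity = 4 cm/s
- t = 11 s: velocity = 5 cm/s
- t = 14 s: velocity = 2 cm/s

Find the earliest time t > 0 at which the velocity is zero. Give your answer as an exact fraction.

t = 7/3 s

v changes sign on 1–5 s (from -2 to 4); the graph is linear there, so v = 0 at t = 1 + (2)·(5 − 1)/(4 − -2) = 7/3 s.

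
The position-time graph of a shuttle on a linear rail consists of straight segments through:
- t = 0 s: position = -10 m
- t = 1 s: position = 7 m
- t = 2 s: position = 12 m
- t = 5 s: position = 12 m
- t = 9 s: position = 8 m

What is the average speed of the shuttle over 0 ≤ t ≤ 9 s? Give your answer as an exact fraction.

Average speed = (total path length)/(elapsed time); on a piecewise-linear x-t graph the path length is Σ|Δx|.
0–1 s: |Δx| = |7 − -10| = 17 m
1–2 s: |Δx| = |12 − 7| = 5 m
2–5 s: |Δx| = |12 − 12| = 0 m
5–9 s: |Δx| = |8 − 12| = 4 m
Total path = 26 m; average speed = 26/9 = 26/9 m/s.

26/9 m/s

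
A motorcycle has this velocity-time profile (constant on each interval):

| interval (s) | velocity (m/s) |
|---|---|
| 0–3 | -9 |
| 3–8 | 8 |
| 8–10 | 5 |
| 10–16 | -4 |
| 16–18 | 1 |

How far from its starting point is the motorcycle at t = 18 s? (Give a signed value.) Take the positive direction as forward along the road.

Displacement is the signed area under the v-t curve.
0–3 s: -9 × 3 = -27 m
3–8 s: 8 × 5 = 40 m
8–10 s: 5 × 2 = 10 m
10–16 s: -4 × 6 = -24 m
16–18 s: 1 × 2 = 2 m
Net displacement = 1 m

1 m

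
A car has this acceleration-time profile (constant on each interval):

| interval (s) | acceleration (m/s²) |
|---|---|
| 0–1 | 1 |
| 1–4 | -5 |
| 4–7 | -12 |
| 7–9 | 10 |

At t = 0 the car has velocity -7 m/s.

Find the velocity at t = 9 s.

-37 m/s

Δv equals the area under the a-t graph; then v = v₀ + Δv.
0–1 s: 1 × 1 = 1 m/s
1–4 s: -5 × 3 = -15 m/s
4–7 s: -12 × 3 = -36 m/s
7–9 s: 10 × 2 = 20 m/s
Δv = -30 m/s, so v(9) = -7 + (-30) = -37 m/s.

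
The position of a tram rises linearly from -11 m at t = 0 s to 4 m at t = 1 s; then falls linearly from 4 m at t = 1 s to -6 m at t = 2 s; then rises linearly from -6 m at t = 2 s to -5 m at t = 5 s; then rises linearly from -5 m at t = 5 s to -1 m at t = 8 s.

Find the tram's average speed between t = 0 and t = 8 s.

3.75 m/s

Average speed = (total path length)/(elapsed time); on a piecewise-linear x-t graph the path length is Σ|Δx|.
0–1 s: |Δx| = |4 − -11| = 15 m
1–2 s: |Δx| = |-6 − 4| = 10 m
2–5 s: |Δx| = |-5 − -6| = 1 m
5–8 s: |Δx| = |-1 − -5| = 4 m
Total path = 30 m; average speed = 30/8 = 3.75 m/s.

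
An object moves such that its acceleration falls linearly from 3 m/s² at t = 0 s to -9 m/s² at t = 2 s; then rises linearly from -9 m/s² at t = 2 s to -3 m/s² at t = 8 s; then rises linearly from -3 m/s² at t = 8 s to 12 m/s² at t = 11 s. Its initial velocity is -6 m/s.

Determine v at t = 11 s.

-34.5 m/s

Δv equals the area under the a-t graph; then v = v₀ + Δv.
0–2 s: ½(3 + -9)(2) = -6 m/s
2–8 s: ½(-9 + -3)(6) = -36 m/s
8–11 s: ½(-3 + 12)(3) = 13.5 m/s
Δv = -28.5 m/s, so v(11) = -6 + (-28.5) = -34.5 m/s.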